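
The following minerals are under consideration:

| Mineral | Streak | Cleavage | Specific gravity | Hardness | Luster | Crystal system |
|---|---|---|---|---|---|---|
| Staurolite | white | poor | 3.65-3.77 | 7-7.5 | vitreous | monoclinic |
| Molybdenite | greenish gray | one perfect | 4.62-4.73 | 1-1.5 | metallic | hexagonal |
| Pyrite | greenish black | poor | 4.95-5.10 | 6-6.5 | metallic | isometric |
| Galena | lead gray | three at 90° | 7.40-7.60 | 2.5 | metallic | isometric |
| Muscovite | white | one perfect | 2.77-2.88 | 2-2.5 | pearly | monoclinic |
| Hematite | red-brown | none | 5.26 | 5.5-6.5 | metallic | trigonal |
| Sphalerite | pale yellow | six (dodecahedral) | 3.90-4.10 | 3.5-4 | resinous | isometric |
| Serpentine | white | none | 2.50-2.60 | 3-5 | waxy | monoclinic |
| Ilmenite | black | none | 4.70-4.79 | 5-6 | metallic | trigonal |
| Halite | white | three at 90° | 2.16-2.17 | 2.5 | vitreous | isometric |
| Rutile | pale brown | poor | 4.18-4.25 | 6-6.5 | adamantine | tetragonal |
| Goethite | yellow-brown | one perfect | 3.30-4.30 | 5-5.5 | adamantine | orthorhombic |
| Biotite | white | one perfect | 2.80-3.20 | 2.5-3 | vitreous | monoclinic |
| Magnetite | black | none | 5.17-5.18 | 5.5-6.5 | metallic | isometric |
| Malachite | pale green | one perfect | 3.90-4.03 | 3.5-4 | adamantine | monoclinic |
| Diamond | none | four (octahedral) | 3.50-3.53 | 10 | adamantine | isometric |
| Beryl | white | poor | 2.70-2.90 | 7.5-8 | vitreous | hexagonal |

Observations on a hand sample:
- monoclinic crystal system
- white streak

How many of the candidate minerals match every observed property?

Monoclinic crystal system: leaves Staurolite, Muscovite, Serpentine, Biotite, Malachite.
White streak rules out Malachite.
Remaining candidates: Biotite, Muscovite, Serpentine, Staurolite.
That is 4 minerals.

4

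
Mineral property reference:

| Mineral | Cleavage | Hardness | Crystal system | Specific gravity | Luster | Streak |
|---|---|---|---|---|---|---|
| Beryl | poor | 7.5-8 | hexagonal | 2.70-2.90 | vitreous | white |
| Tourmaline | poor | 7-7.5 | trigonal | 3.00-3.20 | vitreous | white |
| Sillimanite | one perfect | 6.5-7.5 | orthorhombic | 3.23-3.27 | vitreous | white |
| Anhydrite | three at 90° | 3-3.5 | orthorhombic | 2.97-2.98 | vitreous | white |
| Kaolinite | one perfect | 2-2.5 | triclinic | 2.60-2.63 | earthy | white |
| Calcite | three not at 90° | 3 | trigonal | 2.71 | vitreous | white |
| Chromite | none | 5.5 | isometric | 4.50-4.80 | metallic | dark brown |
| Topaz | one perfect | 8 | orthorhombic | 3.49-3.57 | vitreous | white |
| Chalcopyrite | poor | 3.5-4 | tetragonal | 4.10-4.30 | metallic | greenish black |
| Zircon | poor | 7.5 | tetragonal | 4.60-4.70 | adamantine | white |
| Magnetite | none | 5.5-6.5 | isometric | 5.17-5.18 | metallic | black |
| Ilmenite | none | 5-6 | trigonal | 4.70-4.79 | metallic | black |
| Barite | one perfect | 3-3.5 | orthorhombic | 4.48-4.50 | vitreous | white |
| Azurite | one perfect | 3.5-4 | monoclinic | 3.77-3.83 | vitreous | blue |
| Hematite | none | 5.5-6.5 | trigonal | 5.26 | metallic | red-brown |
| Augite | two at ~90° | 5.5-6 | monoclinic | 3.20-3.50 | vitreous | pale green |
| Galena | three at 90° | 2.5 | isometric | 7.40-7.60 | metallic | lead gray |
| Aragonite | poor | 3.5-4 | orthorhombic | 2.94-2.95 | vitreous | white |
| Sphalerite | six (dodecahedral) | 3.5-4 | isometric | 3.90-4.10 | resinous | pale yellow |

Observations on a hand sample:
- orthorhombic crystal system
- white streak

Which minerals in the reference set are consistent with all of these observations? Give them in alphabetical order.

Anhydrite, Aragonite, Barite, Sillimanite, Topaz

Orthorhombic crystal system — Sillimanite, Anhydrite, Topaz, Barite, Aragonite remain.
White streak — all remaining candidates fit.
Remaining candidates: Anhydrite, Aragonite, Barite, Sillimanite, Topaz.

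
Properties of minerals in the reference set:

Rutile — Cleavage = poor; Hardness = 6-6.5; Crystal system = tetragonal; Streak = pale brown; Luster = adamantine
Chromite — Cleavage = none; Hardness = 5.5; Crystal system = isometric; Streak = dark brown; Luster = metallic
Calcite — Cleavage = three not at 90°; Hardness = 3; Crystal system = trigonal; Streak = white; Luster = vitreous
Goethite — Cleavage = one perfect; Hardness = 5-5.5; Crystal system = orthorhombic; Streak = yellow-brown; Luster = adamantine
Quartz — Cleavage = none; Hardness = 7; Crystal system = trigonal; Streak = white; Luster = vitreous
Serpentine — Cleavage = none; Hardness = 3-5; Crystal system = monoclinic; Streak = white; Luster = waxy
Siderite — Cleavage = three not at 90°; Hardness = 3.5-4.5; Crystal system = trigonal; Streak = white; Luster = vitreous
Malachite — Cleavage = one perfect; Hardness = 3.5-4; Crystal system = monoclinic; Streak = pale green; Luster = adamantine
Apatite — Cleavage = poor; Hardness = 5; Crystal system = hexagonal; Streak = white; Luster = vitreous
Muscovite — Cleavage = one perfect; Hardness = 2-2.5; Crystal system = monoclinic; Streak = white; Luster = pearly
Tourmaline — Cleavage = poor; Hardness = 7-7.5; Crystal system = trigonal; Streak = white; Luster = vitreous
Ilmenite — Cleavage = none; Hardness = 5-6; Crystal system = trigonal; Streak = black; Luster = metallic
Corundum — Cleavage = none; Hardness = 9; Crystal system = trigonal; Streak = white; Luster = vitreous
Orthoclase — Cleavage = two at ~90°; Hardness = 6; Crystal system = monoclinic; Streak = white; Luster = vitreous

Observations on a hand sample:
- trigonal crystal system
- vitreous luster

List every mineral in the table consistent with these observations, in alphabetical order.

Trigonal crystal system: Calcite, Quartz, Siderite, Tourmaline, Ilmenite, Corundum remain.
Vitreous luster eliminates Ilmenite.
Remaining candidates: Calcite, Corundum, Quartz, Siderite, Tourmaline.

Calcite, Corundum, Quartz, Siderite, Tourmaline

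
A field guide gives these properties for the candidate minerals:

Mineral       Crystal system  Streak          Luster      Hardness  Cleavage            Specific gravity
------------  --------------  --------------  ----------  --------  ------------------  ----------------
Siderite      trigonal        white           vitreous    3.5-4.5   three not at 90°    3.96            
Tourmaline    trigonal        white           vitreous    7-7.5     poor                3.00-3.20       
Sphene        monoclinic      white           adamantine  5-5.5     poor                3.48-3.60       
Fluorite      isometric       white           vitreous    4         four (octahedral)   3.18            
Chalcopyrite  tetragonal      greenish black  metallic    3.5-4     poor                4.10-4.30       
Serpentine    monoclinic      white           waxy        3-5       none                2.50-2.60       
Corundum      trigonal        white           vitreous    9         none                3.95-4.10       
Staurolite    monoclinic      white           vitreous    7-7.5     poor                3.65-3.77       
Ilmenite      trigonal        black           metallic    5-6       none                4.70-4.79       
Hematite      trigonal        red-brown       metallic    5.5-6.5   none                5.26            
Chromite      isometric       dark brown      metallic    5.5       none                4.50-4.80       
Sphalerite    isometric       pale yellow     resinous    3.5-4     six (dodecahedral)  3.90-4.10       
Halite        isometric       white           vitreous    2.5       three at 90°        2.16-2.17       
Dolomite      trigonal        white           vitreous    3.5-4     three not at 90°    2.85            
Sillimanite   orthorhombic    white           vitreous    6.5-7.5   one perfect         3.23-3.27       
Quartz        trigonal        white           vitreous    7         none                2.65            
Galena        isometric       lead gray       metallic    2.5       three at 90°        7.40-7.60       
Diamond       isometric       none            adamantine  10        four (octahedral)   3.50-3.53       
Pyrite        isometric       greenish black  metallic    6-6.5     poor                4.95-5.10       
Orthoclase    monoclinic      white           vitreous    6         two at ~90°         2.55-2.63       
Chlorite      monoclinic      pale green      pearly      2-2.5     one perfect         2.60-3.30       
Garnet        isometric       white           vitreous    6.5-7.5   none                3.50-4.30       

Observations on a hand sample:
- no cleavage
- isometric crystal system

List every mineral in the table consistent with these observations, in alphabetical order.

No cleavage: Serpentine, Corundum, Ilmenite, Hematite, Chromite, Quartz, Garnet remain.
Isometric crystal system: narrows the field to Chromite, Garnet.
Consistent with every observation: Chromite, Garnet.

Chromite, Garnet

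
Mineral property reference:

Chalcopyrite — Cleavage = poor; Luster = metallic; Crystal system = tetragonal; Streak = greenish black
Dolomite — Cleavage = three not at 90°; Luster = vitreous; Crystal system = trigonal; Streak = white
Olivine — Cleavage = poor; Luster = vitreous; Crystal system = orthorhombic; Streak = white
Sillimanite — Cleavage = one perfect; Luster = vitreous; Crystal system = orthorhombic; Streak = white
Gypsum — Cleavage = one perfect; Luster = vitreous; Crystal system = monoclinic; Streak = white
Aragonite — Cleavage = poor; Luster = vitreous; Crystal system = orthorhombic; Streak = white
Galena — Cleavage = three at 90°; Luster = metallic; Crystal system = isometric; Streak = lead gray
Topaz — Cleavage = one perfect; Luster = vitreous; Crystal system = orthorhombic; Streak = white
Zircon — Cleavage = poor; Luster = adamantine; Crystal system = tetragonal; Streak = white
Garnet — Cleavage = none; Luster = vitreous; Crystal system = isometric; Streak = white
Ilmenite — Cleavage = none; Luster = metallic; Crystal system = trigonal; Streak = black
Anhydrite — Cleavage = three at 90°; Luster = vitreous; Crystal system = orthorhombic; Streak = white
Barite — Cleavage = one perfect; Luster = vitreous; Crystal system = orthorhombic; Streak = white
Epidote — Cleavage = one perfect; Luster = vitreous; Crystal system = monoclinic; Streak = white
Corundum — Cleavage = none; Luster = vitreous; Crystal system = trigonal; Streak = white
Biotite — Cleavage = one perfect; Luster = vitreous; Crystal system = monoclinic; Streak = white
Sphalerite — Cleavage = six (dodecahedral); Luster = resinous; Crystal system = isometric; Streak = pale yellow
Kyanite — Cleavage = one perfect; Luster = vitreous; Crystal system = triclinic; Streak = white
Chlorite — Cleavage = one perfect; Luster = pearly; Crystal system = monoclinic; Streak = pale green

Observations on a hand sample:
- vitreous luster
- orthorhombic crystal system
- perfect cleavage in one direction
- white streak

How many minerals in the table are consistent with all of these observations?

Vitreous luster excludes Chalcopyrite, Galena, Zircon, Ilmenite, Sphalerite, Chlorite.
Orthorhombic crystal system — narrows the field to Olivine, Sillimanite, Aragonite, Topaz, Anhydrite, Barite.
Perfect cleavage in one direction excludes Olivine, Aragonite, Anhydrite.
White streak — no further eliminations.
The minerals that satisfy all observations are Barite, Sillimanite, Topaz.
That is 3 minerals.

3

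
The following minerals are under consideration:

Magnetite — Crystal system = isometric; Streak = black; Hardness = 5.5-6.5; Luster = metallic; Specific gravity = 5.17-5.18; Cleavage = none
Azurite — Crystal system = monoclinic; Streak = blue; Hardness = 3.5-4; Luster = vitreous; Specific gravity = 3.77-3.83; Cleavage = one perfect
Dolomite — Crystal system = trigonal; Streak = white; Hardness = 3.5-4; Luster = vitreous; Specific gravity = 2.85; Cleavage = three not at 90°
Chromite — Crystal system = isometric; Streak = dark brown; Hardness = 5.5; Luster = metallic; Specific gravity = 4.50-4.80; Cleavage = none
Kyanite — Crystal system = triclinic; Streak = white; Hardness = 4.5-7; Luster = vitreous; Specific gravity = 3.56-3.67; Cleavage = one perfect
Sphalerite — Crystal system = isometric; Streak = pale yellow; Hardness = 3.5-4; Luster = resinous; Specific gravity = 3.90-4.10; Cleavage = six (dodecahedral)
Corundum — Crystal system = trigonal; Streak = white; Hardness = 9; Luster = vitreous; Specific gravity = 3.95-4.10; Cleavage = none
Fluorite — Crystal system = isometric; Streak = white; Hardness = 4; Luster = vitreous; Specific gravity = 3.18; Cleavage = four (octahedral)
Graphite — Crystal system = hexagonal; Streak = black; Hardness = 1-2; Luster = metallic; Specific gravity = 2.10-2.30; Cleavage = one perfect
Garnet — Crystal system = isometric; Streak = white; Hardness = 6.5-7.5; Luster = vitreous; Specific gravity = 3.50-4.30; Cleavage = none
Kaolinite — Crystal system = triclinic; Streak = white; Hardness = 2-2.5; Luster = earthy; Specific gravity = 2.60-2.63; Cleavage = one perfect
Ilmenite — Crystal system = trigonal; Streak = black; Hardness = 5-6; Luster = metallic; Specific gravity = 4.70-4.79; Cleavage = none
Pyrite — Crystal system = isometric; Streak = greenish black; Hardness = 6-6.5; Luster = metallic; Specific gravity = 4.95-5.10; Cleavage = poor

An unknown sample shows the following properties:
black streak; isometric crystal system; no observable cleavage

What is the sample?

Black streak: leaves Magnetite, Graphite, Ilmenite.
Isometric crystal system: leaves Magnetite.
No observable cleavage: no further eliminations.
Magnetite is the sole remaining match.

Magnetite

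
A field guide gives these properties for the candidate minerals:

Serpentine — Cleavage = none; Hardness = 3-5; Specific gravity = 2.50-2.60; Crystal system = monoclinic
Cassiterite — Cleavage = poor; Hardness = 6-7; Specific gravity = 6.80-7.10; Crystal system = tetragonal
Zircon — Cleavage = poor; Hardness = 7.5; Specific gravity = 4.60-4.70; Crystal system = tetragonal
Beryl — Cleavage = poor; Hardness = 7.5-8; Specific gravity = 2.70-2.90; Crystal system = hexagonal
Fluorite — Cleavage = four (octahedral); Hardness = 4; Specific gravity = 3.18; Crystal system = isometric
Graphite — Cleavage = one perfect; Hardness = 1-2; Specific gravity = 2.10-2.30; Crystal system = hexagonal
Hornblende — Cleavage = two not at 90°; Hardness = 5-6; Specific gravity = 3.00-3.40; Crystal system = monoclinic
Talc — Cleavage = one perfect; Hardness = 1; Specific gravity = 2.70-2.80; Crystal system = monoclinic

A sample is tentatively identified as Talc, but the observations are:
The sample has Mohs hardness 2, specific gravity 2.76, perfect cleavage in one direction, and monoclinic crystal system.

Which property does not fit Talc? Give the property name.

hardness

Mohs hardness 2: Talc has hardness 1 — does not match.
Specific gravity 2.76: Talc has SG 2.70-2.80 — matches.
Perfect cleavage in one direction: Talc has cleavage one perfect — matches.
Monoclinic crystal system: Talc has monoclinic system — matches.
Only the hardness is inconsistent.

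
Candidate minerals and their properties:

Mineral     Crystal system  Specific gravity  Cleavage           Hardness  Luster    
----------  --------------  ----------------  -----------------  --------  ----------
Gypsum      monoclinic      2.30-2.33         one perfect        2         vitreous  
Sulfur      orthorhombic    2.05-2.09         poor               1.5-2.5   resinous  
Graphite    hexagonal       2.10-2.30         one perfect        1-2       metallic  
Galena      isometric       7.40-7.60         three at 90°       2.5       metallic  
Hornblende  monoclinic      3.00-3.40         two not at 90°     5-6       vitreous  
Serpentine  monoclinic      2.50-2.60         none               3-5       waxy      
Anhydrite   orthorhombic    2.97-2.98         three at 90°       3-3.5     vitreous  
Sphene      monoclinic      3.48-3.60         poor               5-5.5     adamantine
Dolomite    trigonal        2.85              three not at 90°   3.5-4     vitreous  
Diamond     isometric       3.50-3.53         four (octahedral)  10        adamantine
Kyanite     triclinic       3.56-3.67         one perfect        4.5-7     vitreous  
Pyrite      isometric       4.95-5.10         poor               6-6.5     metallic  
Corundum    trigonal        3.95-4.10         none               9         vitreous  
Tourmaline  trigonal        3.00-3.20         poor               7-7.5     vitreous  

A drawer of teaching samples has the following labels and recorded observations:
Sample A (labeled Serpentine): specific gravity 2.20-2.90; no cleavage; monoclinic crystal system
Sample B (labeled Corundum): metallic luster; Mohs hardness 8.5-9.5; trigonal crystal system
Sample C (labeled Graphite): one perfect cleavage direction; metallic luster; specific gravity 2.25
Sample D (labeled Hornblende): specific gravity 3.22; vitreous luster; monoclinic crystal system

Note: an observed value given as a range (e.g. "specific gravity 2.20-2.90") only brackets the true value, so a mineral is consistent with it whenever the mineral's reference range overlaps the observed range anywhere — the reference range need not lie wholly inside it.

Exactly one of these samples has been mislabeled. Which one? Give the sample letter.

B

Sample A: nothing contradicts Serpentine.
Sample B: metallic luster is outside the reference for Corundum (vitreous luster) — mislabeled.
Sample C: nothing contradicts Graphite.
Sample D: nothing contradicts Hornblende.
Only sample B is inconsistent with its label.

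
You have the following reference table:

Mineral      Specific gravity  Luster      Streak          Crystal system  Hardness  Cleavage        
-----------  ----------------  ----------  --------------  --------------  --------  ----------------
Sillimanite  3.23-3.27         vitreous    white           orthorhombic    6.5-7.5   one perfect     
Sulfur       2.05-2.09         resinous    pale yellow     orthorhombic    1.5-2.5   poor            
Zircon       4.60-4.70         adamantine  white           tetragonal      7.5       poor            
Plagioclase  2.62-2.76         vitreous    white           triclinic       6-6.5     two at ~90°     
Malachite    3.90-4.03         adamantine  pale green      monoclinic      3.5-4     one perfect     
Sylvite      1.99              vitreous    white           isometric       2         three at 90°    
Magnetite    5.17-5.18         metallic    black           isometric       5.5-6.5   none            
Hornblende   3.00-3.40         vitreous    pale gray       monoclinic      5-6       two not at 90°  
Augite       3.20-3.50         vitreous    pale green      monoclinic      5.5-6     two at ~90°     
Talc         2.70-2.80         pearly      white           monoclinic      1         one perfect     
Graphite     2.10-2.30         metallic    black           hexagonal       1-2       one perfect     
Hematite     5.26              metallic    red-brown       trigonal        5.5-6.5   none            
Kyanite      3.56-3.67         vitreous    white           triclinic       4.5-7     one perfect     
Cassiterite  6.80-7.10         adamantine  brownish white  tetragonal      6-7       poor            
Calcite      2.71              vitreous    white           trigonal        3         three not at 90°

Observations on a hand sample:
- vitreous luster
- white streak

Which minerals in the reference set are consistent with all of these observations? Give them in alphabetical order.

Calcite, Kyanite, Plagioclase, Sillimanite, Sylvite

Vitreous luster — leaves Sillimanite, Plagioclase, Sylvite, Hornblende, Augite, Kyanite, Calcite.
White streak rules out Hornblende, Augite.
The minerals that satisfy all observations are Calcite, Kyanite, Plagioclase, Sillimanite, Sylvite.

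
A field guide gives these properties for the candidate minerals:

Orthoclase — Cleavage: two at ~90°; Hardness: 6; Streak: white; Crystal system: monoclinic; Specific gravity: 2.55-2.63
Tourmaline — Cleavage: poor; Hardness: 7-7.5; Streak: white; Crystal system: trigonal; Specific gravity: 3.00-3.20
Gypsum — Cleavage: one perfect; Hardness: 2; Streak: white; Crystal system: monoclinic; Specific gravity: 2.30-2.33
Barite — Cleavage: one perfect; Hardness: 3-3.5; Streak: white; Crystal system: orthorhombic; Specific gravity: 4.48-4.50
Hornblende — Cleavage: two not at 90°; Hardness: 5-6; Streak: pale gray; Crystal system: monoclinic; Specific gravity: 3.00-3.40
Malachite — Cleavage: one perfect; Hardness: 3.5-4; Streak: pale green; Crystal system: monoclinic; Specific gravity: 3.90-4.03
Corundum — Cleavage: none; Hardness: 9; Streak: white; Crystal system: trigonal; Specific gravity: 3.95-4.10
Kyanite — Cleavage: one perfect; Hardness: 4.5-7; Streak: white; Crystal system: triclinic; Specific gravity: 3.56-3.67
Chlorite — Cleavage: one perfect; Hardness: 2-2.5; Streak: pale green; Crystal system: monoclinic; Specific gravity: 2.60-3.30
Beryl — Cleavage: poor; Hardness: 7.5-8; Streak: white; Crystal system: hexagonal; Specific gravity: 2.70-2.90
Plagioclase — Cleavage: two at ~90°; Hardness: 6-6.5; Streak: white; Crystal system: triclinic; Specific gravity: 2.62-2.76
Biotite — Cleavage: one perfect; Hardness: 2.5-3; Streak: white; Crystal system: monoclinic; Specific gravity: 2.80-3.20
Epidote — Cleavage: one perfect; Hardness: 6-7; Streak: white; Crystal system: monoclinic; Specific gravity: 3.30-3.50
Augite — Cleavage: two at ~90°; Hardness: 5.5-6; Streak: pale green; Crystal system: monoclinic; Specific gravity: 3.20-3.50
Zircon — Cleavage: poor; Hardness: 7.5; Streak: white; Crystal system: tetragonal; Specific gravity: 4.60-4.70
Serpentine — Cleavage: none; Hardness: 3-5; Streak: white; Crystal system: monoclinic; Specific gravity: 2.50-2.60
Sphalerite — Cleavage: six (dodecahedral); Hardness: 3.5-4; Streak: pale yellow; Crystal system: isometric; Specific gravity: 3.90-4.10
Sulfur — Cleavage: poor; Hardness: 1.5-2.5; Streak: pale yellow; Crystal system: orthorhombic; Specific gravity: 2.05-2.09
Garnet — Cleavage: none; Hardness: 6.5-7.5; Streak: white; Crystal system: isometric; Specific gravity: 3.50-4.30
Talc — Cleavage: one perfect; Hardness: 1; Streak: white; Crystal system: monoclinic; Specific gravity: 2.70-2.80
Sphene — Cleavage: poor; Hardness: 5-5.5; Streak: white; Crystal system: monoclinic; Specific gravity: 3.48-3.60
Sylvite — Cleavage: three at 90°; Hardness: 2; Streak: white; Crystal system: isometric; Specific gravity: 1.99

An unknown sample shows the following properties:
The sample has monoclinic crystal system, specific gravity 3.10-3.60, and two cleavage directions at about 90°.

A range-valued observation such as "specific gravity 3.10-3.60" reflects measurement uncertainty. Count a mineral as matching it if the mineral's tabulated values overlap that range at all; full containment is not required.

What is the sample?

Monoclinic crystal system — only Orthoclase, Gypsum, Hornblende, Malachite, Chlorite, Biotite, Epidote, Augite, Serpentine, Talc, Sphene remain.
Specific gravity 3.10-3.60 is inconsistent with Orthoclase, Gypsum, Malachite, Serpentine, Talc.
Two cleavage directions at about 90° — narrows the field to Augite.
Augite is the sole remaining match.

Augite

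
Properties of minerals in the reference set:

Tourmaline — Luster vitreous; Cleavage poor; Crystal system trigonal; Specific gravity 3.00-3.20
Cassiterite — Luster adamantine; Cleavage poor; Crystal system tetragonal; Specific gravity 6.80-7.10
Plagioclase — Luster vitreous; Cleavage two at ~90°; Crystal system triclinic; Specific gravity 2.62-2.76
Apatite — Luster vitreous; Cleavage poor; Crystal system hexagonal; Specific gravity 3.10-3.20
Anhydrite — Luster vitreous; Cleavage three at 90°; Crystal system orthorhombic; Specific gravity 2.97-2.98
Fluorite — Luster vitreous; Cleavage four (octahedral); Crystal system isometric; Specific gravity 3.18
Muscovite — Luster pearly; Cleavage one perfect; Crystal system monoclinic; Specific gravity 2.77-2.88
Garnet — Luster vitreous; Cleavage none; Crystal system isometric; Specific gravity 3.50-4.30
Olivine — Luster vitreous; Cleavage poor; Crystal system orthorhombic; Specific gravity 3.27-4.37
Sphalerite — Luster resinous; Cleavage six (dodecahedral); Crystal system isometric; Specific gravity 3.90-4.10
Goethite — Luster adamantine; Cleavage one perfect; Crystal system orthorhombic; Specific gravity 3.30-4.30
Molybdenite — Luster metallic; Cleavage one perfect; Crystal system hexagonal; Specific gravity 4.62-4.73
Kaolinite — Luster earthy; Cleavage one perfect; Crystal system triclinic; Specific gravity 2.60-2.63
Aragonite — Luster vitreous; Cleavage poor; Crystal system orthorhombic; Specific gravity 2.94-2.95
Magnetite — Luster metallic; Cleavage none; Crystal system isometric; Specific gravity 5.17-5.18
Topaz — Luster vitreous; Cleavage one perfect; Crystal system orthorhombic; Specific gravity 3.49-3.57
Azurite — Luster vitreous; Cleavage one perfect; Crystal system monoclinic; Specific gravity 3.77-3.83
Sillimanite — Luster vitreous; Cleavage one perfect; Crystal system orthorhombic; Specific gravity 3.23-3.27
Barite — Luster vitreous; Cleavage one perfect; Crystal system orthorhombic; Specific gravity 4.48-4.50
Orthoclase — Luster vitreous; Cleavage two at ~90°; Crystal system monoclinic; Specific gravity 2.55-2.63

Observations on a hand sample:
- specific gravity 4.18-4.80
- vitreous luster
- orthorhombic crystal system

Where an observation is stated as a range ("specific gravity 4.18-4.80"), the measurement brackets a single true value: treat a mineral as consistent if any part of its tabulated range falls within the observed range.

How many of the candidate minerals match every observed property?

2

Specific gravity 4.18-4.80 — Garnet, Olivine, Goethite, Molybdenite, Barite remain.
Vitreous luster rules out Goethite, Molybdenite.
Orthorhombic crystal system eliminates Garnet.
Remaining candidates: Barite, Olivine.
That is 2 minerals.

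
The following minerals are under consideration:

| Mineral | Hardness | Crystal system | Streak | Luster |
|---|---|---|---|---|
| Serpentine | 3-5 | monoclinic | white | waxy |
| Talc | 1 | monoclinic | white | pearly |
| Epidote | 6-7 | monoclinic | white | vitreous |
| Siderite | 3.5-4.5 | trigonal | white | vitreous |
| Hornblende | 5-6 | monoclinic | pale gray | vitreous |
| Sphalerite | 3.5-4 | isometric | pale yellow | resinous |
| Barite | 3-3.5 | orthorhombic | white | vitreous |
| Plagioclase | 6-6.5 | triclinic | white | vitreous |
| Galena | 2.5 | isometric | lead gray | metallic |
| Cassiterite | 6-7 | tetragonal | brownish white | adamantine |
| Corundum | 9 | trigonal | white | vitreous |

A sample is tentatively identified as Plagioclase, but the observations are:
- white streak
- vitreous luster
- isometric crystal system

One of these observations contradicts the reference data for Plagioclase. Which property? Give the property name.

White streak: Plagioclase has white streak — matches.
Vitreous luster: Plagioclase has vitreous luster — matches.
Isometric crystal system: Plagioclase has triclinic system — inconsistent.
The crystal system is the one property that does not fit.

crystal system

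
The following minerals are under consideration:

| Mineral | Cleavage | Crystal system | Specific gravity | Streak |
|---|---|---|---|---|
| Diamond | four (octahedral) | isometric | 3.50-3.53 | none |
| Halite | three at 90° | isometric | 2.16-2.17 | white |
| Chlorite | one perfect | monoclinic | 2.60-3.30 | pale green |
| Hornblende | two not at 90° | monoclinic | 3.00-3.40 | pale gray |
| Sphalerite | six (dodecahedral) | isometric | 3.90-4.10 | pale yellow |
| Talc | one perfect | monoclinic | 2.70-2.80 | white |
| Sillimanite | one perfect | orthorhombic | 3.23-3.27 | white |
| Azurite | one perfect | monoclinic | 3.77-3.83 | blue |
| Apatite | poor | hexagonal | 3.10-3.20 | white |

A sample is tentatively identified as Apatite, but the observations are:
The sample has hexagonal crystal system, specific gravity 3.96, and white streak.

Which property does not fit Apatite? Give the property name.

Hexagonal crystal system: Apatite has hexagonal system — agrees.
Specific gravity 3.96: Apatite has SG 3.10-3.20 — outside the reference range.
White streak: Apatite has white streak — agrees.
Everything matches except the specific gravity.

specific gravity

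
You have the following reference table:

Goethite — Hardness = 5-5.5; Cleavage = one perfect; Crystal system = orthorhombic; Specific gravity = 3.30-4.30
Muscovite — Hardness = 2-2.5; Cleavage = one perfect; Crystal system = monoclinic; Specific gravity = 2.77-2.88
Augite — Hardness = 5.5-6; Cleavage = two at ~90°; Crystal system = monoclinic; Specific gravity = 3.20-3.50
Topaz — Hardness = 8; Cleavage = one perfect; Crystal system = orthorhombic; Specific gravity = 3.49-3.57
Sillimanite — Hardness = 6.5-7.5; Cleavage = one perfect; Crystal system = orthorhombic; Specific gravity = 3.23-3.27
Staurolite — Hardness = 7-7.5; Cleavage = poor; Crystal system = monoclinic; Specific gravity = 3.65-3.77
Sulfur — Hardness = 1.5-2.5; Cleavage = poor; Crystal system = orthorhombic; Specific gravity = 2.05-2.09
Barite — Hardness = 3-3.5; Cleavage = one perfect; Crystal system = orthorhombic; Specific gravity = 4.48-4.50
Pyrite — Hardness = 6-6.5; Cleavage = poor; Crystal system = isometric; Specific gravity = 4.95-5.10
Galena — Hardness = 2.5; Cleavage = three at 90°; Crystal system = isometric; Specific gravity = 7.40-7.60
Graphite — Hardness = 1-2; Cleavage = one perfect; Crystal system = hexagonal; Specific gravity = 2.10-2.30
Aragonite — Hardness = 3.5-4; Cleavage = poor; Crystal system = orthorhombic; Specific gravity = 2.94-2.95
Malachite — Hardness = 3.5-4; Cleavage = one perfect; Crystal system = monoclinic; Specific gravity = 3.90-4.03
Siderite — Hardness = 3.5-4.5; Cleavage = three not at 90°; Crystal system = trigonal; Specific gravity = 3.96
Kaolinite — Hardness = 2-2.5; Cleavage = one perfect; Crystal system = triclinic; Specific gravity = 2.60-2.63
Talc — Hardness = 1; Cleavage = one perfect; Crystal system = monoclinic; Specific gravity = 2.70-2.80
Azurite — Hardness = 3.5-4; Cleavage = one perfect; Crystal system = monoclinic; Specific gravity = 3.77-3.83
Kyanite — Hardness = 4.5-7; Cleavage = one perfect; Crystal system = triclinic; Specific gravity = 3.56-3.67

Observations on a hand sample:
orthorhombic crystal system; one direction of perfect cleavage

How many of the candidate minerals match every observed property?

4

Orthorhombic crystal system — leaves Goethite, Topaz, Sillimanite, Sulfur, Barite, Aragonite.
One direction of perfect cleavage excludes Sulfur, Aragonite.
Consistent with every observation: Barite, Goethite, Sillimanite, Topaz.
That is 4 minerals.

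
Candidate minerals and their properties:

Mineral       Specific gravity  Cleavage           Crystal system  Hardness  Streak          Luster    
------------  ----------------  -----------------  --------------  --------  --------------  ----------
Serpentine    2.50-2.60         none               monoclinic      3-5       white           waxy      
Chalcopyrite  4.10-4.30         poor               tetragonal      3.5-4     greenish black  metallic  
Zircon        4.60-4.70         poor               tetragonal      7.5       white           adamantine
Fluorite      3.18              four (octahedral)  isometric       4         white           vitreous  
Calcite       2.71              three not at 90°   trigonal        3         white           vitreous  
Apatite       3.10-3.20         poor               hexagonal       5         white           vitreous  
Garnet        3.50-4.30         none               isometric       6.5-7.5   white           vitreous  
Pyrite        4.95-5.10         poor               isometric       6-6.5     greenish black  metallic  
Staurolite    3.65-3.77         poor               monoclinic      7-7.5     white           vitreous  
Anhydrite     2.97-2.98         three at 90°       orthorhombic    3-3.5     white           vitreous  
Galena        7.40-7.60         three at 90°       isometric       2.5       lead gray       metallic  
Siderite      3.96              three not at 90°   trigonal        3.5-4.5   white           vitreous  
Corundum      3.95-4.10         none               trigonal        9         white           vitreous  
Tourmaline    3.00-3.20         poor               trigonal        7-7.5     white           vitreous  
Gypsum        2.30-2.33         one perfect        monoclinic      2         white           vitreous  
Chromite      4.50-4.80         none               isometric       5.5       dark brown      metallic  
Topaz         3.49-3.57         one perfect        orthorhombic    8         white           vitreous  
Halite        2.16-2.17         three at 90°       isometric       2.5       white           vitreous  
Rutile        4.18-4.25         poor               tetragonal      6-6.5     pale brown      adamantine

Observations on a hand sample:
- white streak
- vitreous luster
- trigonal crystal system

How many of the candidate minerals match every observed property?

White streak eliminates Chalcopyrite, Pyrite, Galena, Chromite, Rutile.
Vitreous luster rules out Serpentine, Zircon.
Trigonal crystal system: only Calcite, Siderite, Corundum, Tourmaline remain.
The minerals that satisfy all observations are Calcite, Corundum, Siderite, Tourmaline.
That is 4 minerals.

4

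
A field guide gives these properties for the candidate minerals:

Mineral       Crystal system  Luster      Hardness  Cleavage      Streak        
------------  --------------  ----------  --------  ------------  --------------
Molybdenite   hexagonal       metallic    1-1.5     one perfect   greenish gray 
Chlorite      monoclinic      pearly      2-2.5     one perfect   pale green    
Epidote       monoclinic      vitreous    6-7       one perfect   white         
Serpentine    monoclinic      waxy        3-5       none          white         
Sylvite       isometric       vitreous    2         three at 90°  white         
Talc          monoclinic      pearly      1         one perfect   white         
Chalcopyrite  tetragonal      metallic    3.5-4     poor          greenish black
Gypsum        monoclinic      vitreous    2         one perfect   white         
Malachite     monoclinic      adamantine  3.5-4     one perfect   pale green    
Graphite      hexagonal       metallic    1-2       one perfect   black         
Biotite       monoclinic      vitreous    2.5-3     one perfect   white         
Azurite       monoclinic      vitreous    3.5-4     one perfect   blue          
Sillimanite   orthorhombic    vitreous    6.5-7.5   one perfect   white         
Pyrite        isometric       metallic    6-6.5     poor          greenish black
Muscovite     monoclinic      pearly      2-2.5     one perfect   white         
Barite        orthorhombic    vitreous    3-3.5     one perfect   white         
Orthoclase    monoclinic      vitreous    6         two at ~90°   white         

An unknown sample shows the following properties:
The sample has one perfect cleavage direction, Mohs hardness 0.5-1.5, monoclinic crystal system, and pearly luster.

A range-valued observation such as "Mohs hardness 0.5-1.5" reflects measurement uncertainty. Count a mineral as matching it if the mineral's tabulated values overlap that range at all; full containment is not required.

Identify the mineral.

Talc

One perfect cleavage direction excludes Serpentine, Sylvite, Chalcopyrite, Pyrite, Orthoclase.
Mohs hardness 0.5-1.5: narrows the field to Molybdenite, Talc, Graphite.
Monoclinic crystal system: Talc remains.
Pearly luster: every remaining candidate is consistent.
Only Talc satisfies all observations.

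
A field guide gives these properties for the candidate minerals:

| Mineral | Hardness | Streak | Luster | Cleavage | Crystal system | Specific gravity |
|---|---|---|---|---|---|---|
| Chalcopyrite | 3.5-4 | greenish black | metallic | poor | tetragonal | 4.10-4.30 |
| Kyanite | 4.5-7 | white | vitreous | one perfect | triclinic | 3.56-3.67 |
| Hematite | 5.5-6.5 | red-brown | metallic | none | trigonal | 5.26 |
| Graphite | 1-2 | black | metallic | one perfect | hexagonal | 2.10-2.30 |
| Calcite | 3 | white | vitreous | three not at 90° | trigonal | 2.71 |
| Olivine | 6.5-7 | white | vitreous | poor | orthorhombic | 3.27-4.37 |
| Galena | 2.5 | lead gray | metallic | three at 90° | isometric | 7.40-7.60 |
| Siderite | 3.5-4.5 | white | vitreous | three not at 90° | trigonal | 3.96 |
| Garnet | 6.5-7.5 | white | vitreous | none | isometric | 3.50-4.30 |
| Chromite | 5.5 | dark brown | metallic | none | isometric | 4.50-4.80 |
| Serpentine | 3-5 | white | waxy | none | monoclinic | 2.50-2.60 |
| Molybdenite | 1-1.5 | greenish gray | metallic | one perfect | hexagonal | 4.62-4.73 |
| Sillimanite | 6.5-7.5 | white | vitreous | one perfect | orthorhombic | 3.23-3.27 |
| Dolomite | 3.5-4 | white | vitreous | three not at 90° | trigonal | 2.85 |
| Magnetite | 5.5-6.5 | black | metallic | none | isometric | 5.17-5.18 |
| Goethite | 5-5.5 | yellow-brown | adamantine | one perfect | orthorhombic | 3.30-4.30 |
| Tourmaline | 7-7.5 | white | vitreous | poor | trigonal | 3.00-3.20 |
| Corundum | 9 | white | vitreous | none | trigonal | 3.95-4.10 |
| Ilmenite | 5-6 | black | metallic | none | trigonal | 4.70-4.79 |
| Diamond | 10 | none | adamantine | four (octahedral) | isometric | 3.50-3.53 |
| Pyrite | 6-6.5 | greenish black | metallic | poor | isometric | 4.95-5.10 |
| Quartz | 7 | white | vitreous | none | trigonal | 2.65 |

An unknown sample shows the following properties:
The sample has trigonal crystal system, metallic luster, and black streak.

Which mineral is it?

Trigonal crystal system — Hematite, Calcite, Siderite, Dolomite, Tourmaline, Corundum, Ilmenite, Quartz remain.
Metallic luster — narrows the field to Hematite, Ilmenite.
Black streak eliminates Hematite.
The only mineral consistent with every observation is Ilmenite.

Ilmenite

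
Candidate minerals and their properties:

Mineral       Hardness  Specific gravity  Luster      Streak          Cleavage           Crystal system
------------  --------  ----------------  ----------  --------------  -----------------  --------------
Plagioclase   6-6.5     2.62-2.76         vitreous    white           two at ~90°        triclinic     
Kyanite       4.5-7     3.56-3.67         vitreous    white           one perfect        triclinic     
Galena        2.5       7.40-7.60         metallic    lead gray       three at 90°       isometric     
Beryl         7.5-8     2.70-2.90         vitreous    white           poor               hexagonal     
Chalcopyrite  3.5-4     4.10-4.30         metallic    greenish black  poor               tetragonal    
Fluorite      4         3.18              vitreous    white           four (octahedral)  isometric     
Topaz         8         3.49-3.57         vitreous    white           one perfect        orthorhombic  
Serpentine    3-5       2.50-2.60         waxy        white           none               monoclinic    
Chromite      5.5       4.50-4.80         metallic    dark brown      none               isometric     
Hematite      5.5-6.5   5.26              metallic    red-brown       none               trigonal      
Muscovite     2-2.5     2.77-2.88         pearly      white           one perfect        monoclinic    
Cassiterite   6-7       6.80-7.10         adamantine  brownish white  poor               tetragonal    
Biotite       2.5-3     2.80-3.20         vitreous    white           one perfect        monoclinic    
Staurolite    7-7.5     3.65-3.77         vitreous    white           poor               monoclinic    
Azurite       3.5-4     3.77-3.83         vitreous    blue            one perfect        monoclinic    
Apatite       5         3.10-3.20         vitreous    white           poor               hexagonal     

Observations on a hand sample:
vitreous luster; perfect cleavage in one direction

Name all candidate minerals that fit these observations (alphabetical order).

Vitreous luster: narrows the field to Plagioclase, Kyanite, Beryl, Fluorite, Topaz, Biotite, Staurolite, Azurite, Apatite.
Perfect cleavage in one direction: Kyanite, Topaz, Biotite, Azurite remain.
Consistent with every observation: Azurite, Biotite, Kyanite, Topaz.

Azurite, Biotite, Kyanite, Topaz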